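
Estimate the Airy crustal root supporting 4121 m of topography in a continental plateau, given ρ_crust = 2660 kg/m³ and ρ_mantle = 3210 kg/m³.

19900 m

In Airy isostatic equilibrium: the weight of the topography is balanced by the buoyancy of the root, ρ_c h = (ρ_m − ρ_c) r.
r = h · ρ_c / (ρ_m − ρ_c) = 4121 m × 2660 / (3210 − 2660) = 19900 m.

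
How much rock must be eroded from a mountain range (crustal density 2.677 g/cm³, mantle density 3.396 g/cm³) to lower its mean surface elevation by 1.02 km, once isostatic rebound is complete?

4.82 km

Net drop Δ = e − u = e − e ρ_c/ρ_m = e (ρ_m − ρ_c)/ρ_m.
e = Δ ρ_m/(ρ_m − ρ_c) = 1.02 km × 3.396/0.719 = 4.82 km.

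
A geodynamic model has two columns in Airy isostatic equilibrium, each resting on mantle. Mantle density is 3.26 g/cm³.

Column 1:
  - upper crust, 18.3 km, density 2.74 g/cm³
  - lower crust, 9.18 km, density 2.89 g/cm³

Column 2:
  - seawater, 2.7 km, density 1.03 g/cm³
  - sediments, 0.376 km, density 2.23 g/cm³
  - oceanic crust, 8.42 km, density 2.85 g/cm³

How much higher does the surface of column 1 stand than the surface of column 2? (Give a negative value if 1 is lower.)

For any compensation level in the mantle, the mantle terms cancel and isostasy reduces to e = (Σt_1 − Σt_2) − (Σ(ρt)_1 − Σ(ρt)_2) / ρ_m.
Σt_1 = 27.48 km; Σt_2 = 11.496 km; Σ(ρt)_1 = 76.6722; Σ(ρt)_2 = 27.61648 (in km·g/cm³).
e = (27.48 − 11.496) − (76.6722 − 27.61648) / 3.26 = 0.936 km.

0.936 km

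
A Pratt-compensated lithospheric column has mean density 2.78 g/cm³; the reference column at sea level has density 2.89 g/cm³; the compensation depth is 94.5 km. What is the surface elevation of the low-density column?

3.74 km

ρ_ref D = ρ (D + h) → h = D (ρ_ref − ρ)/ρ.
h = 94.5 km × (2.89 − 2.78)/2.78 = 3.74 km.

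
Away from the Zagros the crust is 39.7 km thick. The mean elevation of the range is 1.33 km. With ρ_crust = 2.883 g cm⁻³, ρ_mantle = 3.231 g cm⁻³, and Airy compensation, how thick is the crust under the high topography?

52 km

Root depth r = h ρ_c / (ρ_m − ρ_c) = 1.33 km × 2.883 / 0.348 = 11.02 km.
Total thickness = T + h + r = 39.7 km + 1.33 km + 11.02 km = 52 km.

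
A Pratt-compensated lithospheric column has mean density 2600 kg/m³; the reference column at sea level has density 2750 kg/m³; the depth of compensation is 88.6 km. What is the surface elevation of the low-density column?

5.11 km

ρ_ref D = ρ (D + h) → h = D (ρ_ref − ρ)/ρ.
h = 88.6 km × (2750 − 2600)/2600 = 5.11 km.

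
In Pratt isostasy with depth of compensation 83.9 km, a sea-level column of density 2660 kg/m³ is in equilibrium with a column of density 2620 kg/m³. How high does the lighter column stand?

1.28 km

ρ_ref D = ρ (D + h) → h = D (ρ_ref − ρ)/ρ.
h = 83.9 km × (2660 − 2620)/2620 = 1.28 km.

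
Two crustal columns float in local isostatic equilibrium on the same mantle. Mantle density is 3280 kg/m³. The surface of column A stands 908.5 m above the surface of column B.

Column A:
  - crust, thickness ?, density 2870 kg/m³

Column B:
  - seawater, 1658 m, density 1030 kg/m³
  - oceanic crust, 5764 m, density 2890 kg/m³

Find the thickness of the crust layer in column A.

Take the compensation level at the base of the deeper column (depth z_c below the surface of column A) and equate Σ ρ_i t_i down to z_c; mantle fills any gap and the z_c terms cancel.
Column A: x×2870 + (z_c − 0 − x)×3280
Column B: 908.5×0 + 1658×1030 + 5764×2890 + (z_c − 908.5 − 7422)×3280
The z_c×3280 term appears on both sides and cancels. Collect the known terms of each column as K = Σ(ρt)_known − 3280 × (depth of known layers): K_A = 0 − 3280×0 = 0; K_B = 18365700 − 3280×(908.5 + 7422) = −8958340.
Balance: K_A − x×(3280 − 2870) = K_B, so x = (K_A − K_B)/(3280 − 2870) = 8958340/410 = 21800 m.

21800 m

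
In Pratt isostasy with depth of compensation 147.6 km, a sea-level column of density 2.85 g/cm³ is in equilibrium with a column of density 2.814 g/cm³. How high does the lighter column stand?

1.89 km

ρ_ref D = ρ (D + h) → h = D (ρ_ref − ρ)/ρ.
h = 147.6 km × (2.85 − 2.814)/2.814 = 1.89 km.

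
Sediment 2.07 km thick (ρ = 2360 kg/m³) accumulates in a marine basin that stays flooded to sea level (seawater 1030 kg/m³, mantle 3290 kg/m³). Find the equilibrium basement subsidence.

Submarine loading: the sediment displaces seawater, and the subsidence is in turn flooded, so s (ρ_m − ρ_w) = t (ρ_sed − ρ_w).
s = 2.07 km × (2360 − 1030) / (3290 − 1030) = 1.22 km.

1.22 km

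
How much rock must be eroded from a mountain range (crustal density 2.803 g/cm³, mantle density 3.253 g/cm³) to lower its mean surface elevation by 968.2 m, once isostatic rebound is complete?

7000 m

Net drop Δ = e − u = e − e ρ_c/ρ_m = e (ρ_m − ρ_c)/ρ_m.
e = Δ ρ_m/(ρ_m − ρ_c) = 968.2 m × 3.253/0.45 = 7000 m.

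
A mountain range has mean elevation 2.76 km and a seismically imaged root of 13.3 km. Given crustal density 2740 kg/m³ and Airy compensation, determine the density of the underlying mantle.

Airy balance: ρ_c h = (ρ_m − ρ_c) r → ρ_m = ρ_c (1 + h/r).
ρ_m = 2740 × (1 + 2.76 km/13.3 km) = 3310 kg/m³.

3310 kg/m³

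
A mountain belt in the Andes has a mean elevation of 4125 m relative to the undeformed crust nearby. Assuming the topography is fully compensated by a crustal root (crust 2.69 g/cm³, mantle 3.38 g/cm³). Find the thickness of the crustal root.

By Archimedes' principle applied to the lithosphere: the weight of the topography is balanced by the buoyancy of the root, ρ_c h = (ρ_m − ρ_c) r.
r = h · ρ_c / (ρ_m − ρ_c) = 4125 m × 2.69 / (3.38 − 2.69) = 16100 m.

16100 m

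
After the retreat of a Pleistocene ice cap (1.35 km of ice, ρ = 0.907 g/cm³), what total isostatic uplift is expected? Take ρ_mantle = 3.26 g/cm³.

0.376 km

Removing the load lets mantle flow back in; uplift u satisfies ρ_ice t = ρ_m u.
u = t ρ_ice/ρ_m = 1.35 km × 0.907/3.26 = 0.376 km.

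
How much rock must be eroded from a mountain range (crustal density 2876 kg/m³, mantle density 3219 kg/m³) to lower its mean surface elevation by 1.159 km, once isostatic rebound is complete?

Net drop Δ = e − u = e − e ρ_c/ρ_m = e (ρ_m − ρ_c)/ρ_m.
e = Δ ρ_m/(ρ_m − ρ_c) = 1.159 km × 3219/343 = 10.9 km.

10.9 km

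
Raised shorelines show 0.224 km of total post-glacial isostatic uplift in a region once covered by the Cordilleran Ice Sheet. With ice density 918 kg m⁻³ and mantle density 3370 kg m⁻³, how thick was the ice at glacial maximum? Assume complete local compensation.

u = t ρ_ice/ρ_m → t = u ρ_m/ρ_ice = 0.224 km × 3370/918 = 0.822 km.

0.822 km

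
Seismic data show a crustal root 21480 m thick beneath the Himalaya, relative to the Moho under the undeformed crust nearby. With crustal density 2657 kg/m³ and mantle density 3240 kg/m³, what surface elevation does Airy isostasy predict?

In Airy isostatic equilibrium: ρ_c h = (ρ_m − ρ_c) r.
h = r (ρ_m − ρ_c) / ρ_c = 21480 m × (3240 − 2657) / 2657 = 4710 m.

4710 m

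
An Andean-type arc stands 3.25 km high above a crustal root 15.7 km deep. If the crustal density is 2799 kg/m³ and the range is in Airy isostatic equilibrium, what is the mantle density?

3380 kg/m³

Airy balance: ρ_c h = (ρ_m − ρ_c) r → ρ_m = ρ_c (1 + h/r).
ρ_m = 2799 × (1 + 3.25 km/15.7 km) = 3380 kg/m³.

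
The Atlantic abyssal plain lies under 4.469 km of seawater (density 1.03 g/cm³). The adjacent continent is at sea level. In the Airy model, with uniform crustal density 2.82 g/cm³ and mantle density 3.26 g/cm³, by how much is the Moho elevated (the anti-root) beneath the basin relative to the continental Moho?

18.2 km

Balancing pressure at the compensation depth: replacing crust with seawater at the top is compensated by replacing crust with mantle at the base: d (ρ_c − ρ_w) = a (ρ_m − ρ_c).
a = d (ρ_c − ρ_w)/(ρ_m − ρ_c) = 4.469 km × 1.79/0.44 = 18.2 km.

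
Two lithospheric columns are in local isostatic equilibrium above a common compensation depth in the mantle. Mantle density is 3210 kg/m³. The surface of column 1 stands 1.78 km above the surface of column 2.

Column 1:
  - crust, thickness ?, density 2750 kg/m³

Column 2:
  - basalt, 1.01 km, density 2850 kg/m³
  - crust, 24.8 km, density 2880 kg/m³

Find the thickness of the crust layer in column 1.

31 km

Take the compensation level at the base of the deeper column (depth z_c below the surface of column 1) and equate Σ ρ_i t_i down to z_c; mantle fills any gap and the z_c terms cancel.
Column 1: x×2750 + (z_c − 0 − x)×3210
Column 2: 1.78×0 + 1.01×2850 + 24.8×2880 + (z_c − 1.78 − 25.81)×3210
The z_c×3210 term appears on both sides and cancels. Collect the known terms of each column as K = Σ(ρt)_known − 3210 × (depth of known layers): K_1 = 0 − 3210×0 = 0; K_2 = 74302.5 − 3210×(1.78 + 25.81) = −14261.4.
Balance: K_1 − x×(3210 − 2750) = K_2, so x = (K_1 − K_2)/(3210 − 2750) = 14261.4/460 = 31 km.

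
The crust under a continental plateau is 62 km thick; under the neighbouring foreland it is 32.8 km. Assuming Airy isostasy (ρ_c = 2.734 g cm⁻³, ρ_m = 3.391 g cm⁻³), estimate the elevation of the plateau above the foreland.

Excess crust Δ = 62 km − 32.8 km = 29.2 km, split between elevation h and root r with h + r = Δ.
Airy balance ρ_c h = (ρ_m − ρ_c) r gives r = h ρ_c/(ρ_m − ρ_c), so h (1 + ρ_c/(ρ_m − ρ_c)) = Δ, i.e. h = Δ (ρ_m − ρ_c)/ρ_m.
h = 29.2 km × 0.657/3.391 = 5.66 km.

5.66 km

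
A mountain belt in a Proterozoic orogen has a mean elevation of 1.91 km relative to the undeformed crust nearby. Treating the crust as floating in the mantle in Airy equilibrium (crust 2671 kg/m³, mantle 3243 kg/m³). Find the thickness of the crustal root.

For local isostatic compensation: the weight of the topography is balanced by the buoyancy of the root, ρ_c h = (ρ_m − ρ_c) r.
r = h · ρ_c / (ρ_m − ρ_c) = 1.91 km × 2671 / (3243 − 2671) = 8.92 km.

8.92 km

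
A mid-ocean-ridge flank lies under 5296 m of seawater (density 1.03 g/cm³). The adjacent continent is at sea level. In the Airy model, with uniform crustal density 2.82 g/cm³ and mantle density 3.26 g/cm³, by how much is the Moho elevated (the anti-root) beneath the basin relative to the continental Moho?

Isostatic balance requires: replacing crust with seawater at the top is compensated by replacing crust with mantle at the base: d (ρ_c − ρ_w) = a (ρ_m − ρ_c).
a = d (ρ_c − ρ_w)/(ρ_m − ρ_c) = 5296 m × 1.79/0.44 = 21500 m.

21500 m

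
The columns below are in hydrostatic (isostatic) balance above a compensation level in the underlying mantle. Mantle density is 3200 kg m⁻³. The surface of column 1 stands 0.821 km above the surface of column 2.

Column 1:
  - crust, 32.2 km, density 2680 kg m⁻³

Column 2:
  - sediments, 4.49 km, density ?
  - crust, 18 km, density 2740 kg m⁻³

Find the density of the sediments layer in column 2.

Take the compensation level at the base of the deeper column (depth z_c below the surface of column 1) and equate Σ ρ_i t_i down to z_c; mantle fills any gap and the z_c terms cancel.
Column 1: 32.2×2680 + (z_c − 32.2)×3200
Column 2: 0.821×0 + 4.49×ρ + 18×2740 + (z_c − 0.821 − 22.49)×3200
The z_c×3200 term appears on both sides and cancels. Collect the known terms of each column as K = Σ(ρt)_known − 3200 × (depth of known layers): K_1 = 86296 − 3200×32.2 = −16744; K_2 = 49320 − 3200×(0.821 + 22.49) = −25275.2.
Balance: K_1 = K_2 + 4.49×ρ, so ρ = (K_1 − K_2)/4.49 = 8531.2/4.49 = 1900 kg m⁻³.

1900 kg m⁻³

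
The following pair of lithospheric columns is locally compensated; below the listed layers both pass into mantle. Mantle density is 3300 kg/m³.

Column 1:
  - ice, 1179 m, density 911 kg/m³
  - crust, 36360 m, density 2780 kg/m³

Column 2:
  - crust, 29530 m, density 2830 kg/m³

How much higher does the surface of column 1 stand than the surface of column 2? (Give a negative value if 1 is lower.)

2380 m

For any compensation level in the mantle, the mantle terms cancel and isostasy reduces to e = (Σt_1 − Σt_2) − (Σ(ρt)_1 − Σ(ρt)_2) / ρ_m.
Σt_1 = 37539 m; Σt_2 = 29530 m; Σ(ρt)_1 = 102154869; Σ(ρt)_2 = 83569900 (in m·kg/m³).
e = (37539 − 29530) − (102154869 − 83569900) / 3300 = 2380 m.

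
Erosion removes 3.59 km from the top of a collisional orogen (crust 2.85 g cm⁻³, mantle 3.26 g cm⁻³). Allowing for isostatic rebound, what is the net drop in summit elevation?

0.452 km

Rebound u = e ρ_c/ρ_m = 3.59 km × 2.85/3.26 = 3.138 km.
Net surface drop = e − u = 3.59 km − 3.138 km = e (ρ_m − ρ_c)/ρ_m = 0.452 km.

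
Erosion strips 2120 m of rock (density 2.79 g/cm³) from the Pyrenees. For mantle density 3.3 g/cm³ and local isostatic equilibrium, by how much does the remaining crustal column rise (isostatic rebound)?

Unloading: uplift u = e ρ_c/ρ_m = 2120 m × 2.79/3.3 = 1790 m.

1790 m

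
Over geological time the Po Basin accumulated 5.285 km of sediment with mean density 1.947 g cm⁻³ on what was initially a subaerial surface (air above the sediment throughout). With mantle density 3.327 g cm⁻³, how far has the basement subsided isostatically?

3.09 km

Subaerial load: s = t ρ_sed / ρ_m = 5.285 km × 1.947/3.327 = 3.09 km.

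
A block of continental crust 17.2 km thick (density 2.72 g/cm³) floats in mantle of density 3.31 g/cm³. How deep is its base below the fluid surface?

Draft d = t ρ_obj/ρ_fluid = 17.2 km × 2.72/3.31 = 14.1 km.

14.1 km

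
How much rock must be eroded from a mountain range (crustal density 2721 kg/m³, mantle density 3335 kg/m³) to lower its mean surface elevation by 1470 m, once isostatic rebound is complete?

7980 m

Net drop Δ = e − u = e − e ρ_c/ρ_m = e (ρ_m − ρ_c)/ρ_m.
e = Δ ρ_m/(ρ_m − ρ_c) = 1470 m × 3335/614 = 7980 m.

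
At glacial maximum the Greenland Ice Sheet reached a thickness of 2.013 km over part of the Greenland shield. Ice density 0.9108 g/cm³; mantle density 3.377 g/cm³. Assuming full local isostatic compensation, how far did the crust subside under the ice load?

By Archimedes' principle applied to the lithosphere: the ice load ρ_ice t is balanced by mantle displaced below, ρ_m s.
s = t ρ_ice / ρ_m = 2.013 km × 0.9108/3.377 = 0.543 km.

0.543 km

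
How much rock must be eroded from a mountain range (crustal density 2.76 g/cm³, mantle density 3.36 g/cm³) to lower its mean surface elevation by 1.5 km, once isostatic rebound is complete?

Net drop Δ = e − u = e − e ρ_c/ρ_m = e (ρ_m − ρ_c)/ρ_m.
e = Δ ρ_m/(ρ_m − ρ_c) = 1.5 km × 3.36/0.6 = 8.4 km.

8.4 km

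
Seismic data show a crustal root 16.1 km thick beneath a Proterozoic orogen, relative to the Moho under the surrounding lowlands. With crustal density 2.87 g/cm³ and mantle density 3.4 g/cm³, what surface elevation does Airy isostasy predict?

2.97 km

Isostatic balance requires: ρ_c h = (ρ_m − ρ_c) r.
h = r (ρ_m − ρ_c) / ρ_c = 16.1 km × (3.4 − 2.87) / 2.87 = 2.97 km.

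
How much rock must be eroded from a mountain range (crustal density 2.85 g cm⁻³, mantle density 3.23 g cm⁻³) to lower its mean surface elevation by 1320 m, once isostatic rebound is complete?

Net drop Δ = e − u = e − e ρ_c/ρ_m = e (ρ_m − ρ_c)/ρ_m.
e = Δ ρ_m/(ρ_m − ρ_c) = 1320 m × 3.23/0.38 = 11200 m.

11200 m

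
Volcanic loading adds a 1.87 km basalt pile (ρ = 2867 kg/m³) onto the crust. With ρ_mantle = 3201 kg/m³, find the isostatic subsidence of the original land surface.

1.67 km

Subaerial loading: s = t ρ_load / ρ_m.
s = 1.87 km × 2867/3201 = 1.67 km.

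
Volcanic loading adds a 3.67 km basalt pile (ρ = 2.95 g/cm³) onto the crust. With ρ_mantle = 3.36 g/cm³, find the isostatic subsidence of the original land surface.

3.22 km

Subaerial loading: s = t ρ_load / ρ_m.
s = 3.67 km × 2.95/3.36 = 3.22 km.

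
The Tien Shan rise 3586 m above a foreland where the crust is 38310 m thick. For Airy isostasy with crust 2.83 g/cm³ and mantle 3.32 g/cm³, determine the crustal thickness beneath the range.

Root depth r = h ρ_c / (ρ_m − ρ_c) = 3586 m × 2.83 / 0.49 = 20710 m.
Total thickness = T + h + r = 38310 m + 3586 m + 20710 m = 62600 m.

62600 m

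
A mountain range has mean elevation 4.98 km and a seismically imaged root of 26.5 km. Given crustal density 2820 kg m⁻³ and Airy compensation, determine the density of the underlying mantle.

Airy balance: ρ_c h = (ρ_m − ρ_c) r → ρ_m = ρ_c (1 + h/r).
ρ_m = 2820 × (1 + 4.98 km/26.5 km) = 3350 kg m⁻³.

3350 kg m⁻³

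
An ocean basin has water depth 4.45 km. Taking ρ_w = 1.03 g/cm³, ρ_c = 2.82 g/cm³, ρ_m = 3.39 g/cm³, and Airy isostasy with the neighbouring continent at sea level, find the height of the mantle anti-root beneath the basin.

Balancing pressure at the compensation depth: replacing crust with seawater at the top is compensated by replacing crust with mantle at the base: d (ρ_c − ρ_w) = a (ρ_m − ρ_c).
a = d (ρ_c − ρ_w)/(ρ_m − ρ_c) = 4.45 km × 1.79/0.57 = 14 km.

14 km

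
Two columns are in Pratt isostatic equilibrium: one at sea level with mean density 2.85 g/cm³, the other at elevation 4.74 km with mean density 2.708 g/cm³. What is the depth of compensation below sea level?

90.4 km

ρ_ref D = ρ (D + h) → D (ρ_ref − ρ) = ρ h.
D = ρ h/(ρ_ref − ρ) = 2.708 × 4.74 km/(2.85 − 2.708) = 90.4 km.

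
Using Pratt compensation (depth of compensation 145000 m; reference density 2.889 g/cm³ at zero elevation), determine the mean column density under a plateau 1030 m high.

2.87 g/cm³

Pratt balance: ρ_ref D = ρ (D + h).
ρ = ρ_ref D/(D + h) = 2.889 × 145000 m/(145000 m + 1030 m) = 2.87 g/cm³.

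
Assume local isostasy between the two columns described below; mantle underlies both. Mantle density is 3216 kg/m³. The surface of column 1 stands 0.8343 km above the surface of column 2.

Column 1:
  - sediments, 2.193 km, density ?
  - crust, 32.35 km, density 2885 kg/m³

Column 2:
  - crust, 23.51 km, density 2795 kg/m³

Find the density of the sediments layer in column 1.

Take the compensation level at the base of the deeper column (depth z_c below the surface of column 1) and equate Σ ρ_i t_i down to z_c; mantle fills any gap and the z_c terms cancel.
Column 1: 2.193×ρ + 32.35×2885 + (z_c − 34.543)×3216
Column 2: 0.8343×0 + 23.51×2795 + (z_c − 0.8343 − 23.51)×3216
The z_c×3216 term appears on both sides and cancels. Collect the known terms of each column as K = Σ(ρt)_known − 3216 × (depth of known layers): K_1 = 93329.75 − 3216×34.543 = −17760.538; K_2 = 65710.45 − 3216×(0.8343 + 23.51) = −12580.8188.
Balance: K_1 + 2.193×ρ = K_2, so ρ = (K_2 − K_1)/2.193 = 5179.72/2.193 = 2360 kg/m³.

2360 kg/m³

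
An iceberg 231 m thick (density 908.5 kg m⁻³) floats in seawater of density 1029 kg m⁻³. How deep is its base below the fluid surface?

Draft d = t ρ_obj/ρ_fluid = 231 m × 908.5/1029 = 204 m.

204 m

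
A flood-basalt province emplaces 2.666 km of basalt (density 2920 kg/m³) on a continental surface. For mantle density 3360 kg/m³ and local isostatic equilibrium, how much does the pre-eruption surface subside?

Subaerial loading: s = t ρ_load / ρ_m.
s = 2.666 km × 2920/3360 = 2.32 km.

2.32 km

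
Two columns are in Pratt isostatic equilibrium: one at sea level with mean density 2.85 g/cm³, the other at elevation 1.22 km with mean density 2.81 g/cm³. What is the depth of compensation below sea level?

85.7 km

ρ_ref D = ρ (D + h) → D (ρ_ref − ρ) = ρ h.
D = ρ h/(ρ_ref − ρ) = 2.81 × 1.22 km/(2.85 − 2.81) = 85.7 km.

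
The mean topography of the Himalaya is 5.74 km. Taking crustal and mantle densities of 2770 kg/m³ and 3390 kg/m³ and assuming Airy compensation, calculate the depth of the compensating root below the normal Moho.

In Airy isostatic equilibrium: the weight of the topography is balanced by the buoyancy of the root, ρ_c h = (ρ_m − ρ_c) r.
r = h · ρ_c / (ρ_m − ρ_c) = 5.74 km × 2770 / (3390 − 2770) = 25.6 km.

25.6 km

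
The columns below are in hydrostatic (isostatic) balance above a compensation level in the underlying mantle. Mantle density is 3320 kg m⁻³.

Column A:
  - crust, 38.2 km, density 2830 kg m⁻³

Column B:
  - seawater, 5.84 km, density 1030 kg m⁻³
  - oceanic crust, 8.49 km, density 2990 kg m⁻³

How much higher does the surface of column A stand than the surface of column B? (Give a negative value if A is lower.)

For any compensation level in the mantle, the mantle terms cancel and isostasy reduces to e = (Σt_A − Σt_B) − (Σ(ρt)_A − Σ(ρt)_B) / ρ_m.
Σt_A = 38.2 km; Σt_B = 14.33 km; Σ(ρt)_A = 108106; Σ(ρt)_B = 31400.3 (in km·kg m⁻³).
e = (38.2 − 14.33) − (108106 − 31400.3) / 3320 = 0.766 km.

0.766 km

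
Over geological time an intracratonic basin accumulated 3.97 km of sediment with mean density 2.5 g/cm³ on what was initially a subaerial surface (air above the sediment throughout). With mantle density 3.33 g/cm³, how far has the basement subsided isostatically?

2.98 km

Subaerial load: s = t ρ_sed / ρ_m = 3.97 km × 2.5/3.33 = 2.98 km.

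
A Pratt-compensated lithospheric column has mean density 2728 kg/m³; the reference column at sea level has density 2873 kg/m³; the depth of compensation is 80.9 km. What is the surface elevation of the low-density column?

ρ_ref D = ρ (D + h) → h = D (ρ_ref − ρ)/ρ.
h = 80.9 km × (2873 − 2728)/2728 = 4.3 km.

4.3 km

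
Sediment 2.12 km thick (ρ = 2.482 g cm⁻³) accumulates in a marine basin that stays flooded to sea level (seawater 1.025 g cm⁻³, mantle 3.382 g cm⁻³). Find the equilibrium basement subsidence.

1.31 km

Submarine loading: the sediment displaces seawater, and the subsidence is in turn flooded, so s (ρ_m − ρ_w) = t (ρ_sed − ρ_w).
s = 2.12 km × (2.482 − 1.025) / (3.382 − 1.025) = 1.31 km.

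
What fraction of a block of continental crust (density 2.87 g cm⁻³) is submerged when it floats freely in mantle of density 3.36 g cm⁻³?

Submerged fraction = ρ_obj/ρ_fluid = 2.87/3.36 = 85.4%.

85.4%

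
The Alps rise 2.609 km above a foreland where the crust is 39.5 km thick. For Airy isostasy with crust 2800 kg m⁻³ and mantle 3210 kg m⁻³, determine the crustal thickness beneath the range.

Root depth r = h ρ_c / (ρ_m − ρ_c) = 2.609 km × 2800 / 410 = 17.82 km.
Total thickness = T + h + r = 39.5 km + 2.609 km + 17.82 km = 59.9 km.

59.9 km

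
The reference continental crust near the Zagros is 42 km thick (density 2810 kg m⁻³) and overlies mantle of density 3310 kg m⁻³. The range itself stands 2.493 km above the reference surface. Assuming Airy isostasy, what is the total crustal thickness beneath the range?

Root depth r = h ρ_c / (ρ_m − ρ_c) = 2.493 km × 2810 / 500 = 14.01 km.
Total thickness = T + h + r = 42 km + 2.493 km + 14.01 km = 58.5 km.

58.5 km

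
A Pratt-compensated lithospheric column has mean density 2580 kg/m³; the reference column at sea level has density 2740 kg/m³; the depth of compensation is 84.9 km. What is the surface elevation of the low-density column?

ρ_ref D = ρ (D + h) → h = D (ρ_ref − ρ)/ρ.
h = 84.9 km × (2740 − 2580)/2580 = 5.27 km.

5.27 km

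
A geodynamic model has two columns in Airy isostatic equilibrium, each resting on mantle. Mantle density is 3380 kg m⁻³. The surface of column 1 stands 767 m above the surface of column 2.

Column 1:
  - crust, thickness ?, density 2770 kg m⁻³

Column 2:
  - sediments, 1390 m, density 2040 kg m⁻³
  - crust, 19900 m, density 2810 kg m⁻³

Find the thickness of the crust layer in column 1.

Take the compensation level at the base of the deeper column (depth z_c below the surface of column 1) and equate Σ ρ_i t_i down to z_c; mantle fills any gap and the z_c terms cancel.
Column 1: x×2770 + (z_c − 0 − x)×3380
Column 2: 767×0 + 1390×2040 + 19900×2810 + (z_c − 767 − 21290)×3380
The z_c×3380 term appears on both sides and cancels. Collect the known terms of each column as K = Σ(ρt)_known − 3380 × (depth of known layers): K_1 = 0 − 3380×0 = 0; K_2 = 58754600 − 3380×(767 + 21290) = −15798060.
Balance: K_1 − x×(3380 − 2770) = K_2, so x = (K_1 − K_2)/(3380 − 2770) = 15798100/610 = 25900 m.

25900 m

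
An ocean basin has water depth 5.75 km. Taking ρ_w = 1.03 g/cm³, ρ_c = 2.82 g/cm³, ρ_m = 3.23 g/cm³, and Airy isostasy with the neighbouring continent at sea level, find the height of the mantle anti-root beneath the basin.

25.1 km

By Archimedes' principle applied to the lithosphere: replacing crust with seawater at the top is compensated by replacing crust with mantle at the base: d (ρ_c − ρ_w) = a (ρ_m − ρ_c).
a = d (ρ_c − ρ_w)/(ρ_m − ρ_c) = 5.75 km × 1.79/0.41 = 25.1 km.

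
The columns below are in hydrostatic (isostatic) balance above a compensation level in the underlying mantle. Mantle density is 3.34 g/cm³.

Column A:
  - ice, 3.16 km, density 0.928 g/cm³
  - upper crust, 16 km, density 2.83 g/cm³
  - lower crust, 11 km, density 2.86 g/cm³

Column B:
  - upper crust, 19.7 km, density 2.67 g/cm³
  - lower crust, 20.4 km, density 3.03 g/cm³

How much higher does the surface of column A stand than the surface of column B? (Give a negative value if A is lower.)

For any compensation level in the mantle, the mantle terms cancel and isostasy reduces to e = (Σt_A − Σt_B) − (Σ(ρt)_A − Σ(ρt)_B) / ρ_m.
Σt_A = 30.16 km; Σt_B = 40.1 km; Σ(ρt)_A = 79.67248; Σ(ρt)_B = 114.411 (in km·g/cm³).
e = (30.16 − 40.1) − (79.67248 − 114.411) / 3.34 = 0.461 km.

0.461 km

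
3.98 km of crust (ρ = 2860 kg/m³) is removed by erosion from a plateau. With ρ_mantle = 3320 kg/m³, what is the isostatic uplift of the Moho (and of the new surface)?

Unloading: uplift u = e ρ_c/ρ_m = 3.98 km × 2860/3320 = 3.43 km.

3.43 km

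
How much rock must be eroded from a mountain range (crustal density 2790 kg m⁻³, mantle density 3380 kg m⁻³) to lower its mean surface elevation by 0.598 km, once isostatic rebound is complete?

Net drop Δ = e − u = e − e ρ_c/ρ_m = e (ρ_m − ρ_c)/ρ_m.
e = Δ ρ_m/(ρ_m − ρ_c) = 0.598 km × 3380/590 = 3.43 km.

3.43 km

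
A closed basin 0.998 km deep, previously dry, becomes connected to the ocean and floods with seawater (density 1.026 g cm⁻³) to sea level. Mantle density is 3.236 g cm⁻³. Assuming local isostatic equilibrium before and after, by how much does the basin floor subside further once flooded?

After flooding the water column is d + s deep. Its weight must equal the weight of mantle displaced by the extra subsidence s: (d + s) ρ_w = s ρ_m.
s = d ρ_w / (ρ_m − ρ_w) = 0.998 km × 1.026/(3.236 − 1.026) = 0.463 km.

0.463 km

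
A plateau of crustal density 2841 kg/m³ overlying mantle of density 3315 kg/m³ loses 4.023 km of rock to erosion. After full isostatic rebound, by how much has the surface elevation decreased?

Rebound u = e ρ_c/ρ_m = 4.023 km × 2841/3315 = 3.448 km.
Net surface drop = e − u = 4.023 km − 3.448 km = e (ρ_m − ρ_c)/ρ_m = 0.575 km.

0.575 km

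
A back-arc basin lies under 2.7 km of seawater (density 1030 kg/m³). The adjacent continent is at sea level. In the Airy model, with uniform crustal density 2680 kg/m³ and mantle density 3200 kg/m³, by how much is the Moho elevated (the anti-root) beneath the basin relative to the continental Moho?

8.57 km

In Airy isostatic equilibrium: replacing crust with seawater at the top is compensated by replacing crust with mantle at the base: d (ρ_c − ρ_w) = a (ρ_m − ρ_c).
a = d (ρ_c − ρ_w)/(ρ_m − ρ_c) = 2.7 km × 1650/520 = 8.57 km.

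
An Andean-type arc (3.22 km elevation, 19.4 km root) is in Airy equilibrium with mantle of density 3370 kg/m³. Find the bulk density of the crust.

ρ_c h = (ρ_m − ρ_c) r → ρ_c (h + r) = ρ_m r → ρ_c = ρ_m r / (h + r).
ρ_c = 3370 × 19.4 km / (3.22 km + 19.4 km) = 2890 kg/m³.

2890 kg/m³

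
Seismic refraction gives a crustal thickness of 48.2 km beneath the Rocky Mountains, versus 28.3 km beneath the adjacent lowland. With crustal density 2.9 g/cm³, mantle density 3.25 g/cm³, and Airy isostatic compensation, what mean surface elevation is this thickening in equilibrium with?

Excess crust Δ = 48.2 km − 28.3 km = 19.9 km, split between elevation h and root r with h + r = Δ.
Airy balance ρ_c h = (ρ_m − ρ_c) r gives r = h ρ_c/(ρ_m − ρ_c), so h (1 + ρ_c/(ρ_m − ρ_c)) = Δ, i.e. h = Δ (ρ_m − ρ_c)/ρ_m.
h = 19.9 km × 0.35/3.25 = 2.14 km.

2.14 km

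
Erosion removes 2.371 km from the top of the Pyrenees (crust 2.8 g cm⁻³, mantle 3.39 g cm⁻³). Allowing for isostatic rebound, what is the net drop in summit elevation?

Rebound u = e ρ_c/ρ_m = 2.371 km × 2.8/3.39 = 1.958 km.
Net surface drop = e − u = 2.371 km − 1.958 km = e (ρ_m − ρ_c)/ρ_m = 0.413 km.

0.413 km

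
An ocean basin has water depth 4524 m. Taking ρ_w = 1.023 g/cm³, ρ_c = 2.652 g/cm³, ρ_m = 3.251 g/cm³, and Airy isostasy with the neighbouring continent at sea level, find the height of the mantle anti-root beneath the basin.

12300 m

Isostatic balance requires: replacing crust with seawater at the top is compensated by replacing crust with mantle at the base: d (ρ_c − ρ_w) = a (ρ_m − ρ_c).
a = d (ρ_c − ρ_w)/(ρ_m − ρ_c) = 4524 m × 1.629/0.599 = 12300 m.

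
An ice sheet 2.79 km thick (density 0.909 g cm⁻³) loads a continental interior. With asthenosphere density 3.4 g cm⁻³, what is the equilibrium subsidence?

0.746 km

Balancing pressure at the compensation depth: the ice load ρ_ice t is balanced by mantle displaced below, ρ_m s.
s = t ρ_ice / ρ_m = 2.79 km × 0.909/3.4 = 0.746 km.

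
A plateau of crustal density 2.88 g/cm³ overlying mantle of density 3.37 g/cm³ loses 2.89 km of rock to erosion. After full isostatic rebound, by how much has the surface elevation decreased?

0.42 km

Rebound u = e ρ_c/ρ_m = 2.89 km × 2.88/3.37 = 2.47 km.
Net surface drop = e − u = 2.89 km − 2.47 km = e (ρ_m − ρ_c)/ρ_m = 0.42 km.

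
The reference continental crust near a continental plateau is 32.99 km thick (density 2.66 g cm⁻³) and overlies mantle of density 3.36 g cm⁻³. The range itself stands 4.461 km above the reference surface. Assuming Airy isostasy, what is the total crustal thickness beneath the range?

Root depth r = h ρ_c / (ρ_m − ρ_c) = 4.461 km × 2.66 / 0.7 = 16.95 km.
Total thickness = T + h + r = 32.99 km + 4.461 km + 16.95 km = 54.4 km.

54.4 km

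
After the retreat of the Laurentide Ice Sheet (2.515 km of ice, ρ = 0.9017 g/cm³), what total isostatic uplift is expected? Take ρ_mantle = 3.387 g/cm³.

Removing the load lets mantle flow back in; uplift u satisfies ρ_ice t = ρ_m u.
u = t ρ_ice/ρ_m = 2.515 km × 0.9017/3.387 = 0.67 km.

0.67 km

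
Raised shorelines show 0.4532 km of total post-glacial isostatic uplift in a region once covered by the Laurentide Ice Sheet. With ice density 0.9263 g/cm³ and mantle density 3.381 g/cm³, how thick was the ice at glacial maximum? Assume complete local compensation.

1.65 km

u = t ρ_ice/ρ_m → t = u ρ_m/ρ_ice = 0.4532 km × 3.381/0.9263 = 1.65 km.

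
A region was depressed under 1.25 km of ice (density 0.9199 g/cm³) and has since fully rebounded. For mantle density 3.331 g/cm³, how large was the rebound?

0.345 km

Removing the load lets mantle flow back in; uplift u satisfies ρ_ice t = ρ_m u.
u = t ρ_ice/ρ_m = 1.25 km × 0.9199/3.331 = 0.345 km.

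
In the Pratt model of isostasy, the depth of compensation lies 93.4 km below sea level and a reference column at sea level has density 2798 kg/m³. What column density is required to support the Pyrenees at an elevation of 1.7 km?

2750 kg/m³

Pratt balance: ρ_ref D = ρ (D + h).
ρ = ρ_ref D/(D + h) = 2798 × 93.4 km/(93.4 km + 1.7 km) = 2750 kg/m³.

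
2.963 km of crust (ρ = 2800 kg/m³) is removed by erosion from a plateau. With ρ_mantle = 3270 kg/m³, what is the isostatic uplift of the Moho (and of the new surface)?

2.54 km

Unloading: uplift u = e ρ_c/ρ_m = 2.963 km × 2800/3270 = 2.54 km.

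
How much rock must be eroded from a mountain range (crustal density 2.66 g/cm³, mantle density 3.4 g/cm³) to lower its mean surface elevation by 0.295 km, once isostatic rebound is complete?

1.36 km

Net drop Δ = e − u = e − e ρ_c/ρ_m = e (ρ_m − ρ_c)/ρ_m.
e = Δ ρ_m/(ρ_m − ρ_c) = 0.295 km × 3.4/0.74 = 1.36 km.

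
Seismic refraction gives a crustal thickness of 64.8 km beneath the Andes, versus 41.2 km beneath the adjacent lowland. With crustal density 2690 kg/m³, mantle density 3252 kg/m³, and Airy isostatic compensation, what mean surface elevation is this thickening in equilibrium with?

4.08 km

Excess crust Δ = 64.8 km − 41.2 km = 23.6 km, split between elevation h and root r with h + r = Δ.
Airy balance ρ_c h = (ρ_m − ρ_c) r gives r = h ρ_c/(ρ_m − ρ_c), so h (1 + ρ_c/(ρ_m − ρ_c)) = Δ, i.e. h = Δ (ρ_m − ρ_c)/ρ_m.
h = 23.6 km × 562/3252 = 4.08 km.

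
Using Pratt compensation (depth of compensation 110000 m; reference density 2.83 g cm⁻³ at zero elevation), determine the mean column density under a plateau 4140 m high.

2.73 g cm⁻³

Pratt balance: ρ_ref D = ρ (D + h).
ρ = ρ_ref D/(D + h) = 2.83 × 110000 m/(110000 m + 4140 m) = 2.73 g cm⁻³.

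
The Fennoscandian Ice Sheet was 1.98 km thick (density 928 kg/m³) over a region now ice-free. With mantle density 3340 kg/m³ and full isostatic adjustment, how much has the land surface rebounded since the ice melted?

0.55 km

Removing the load lets mantle flow back in; uplift u satisfies ρ_ice t = ρ_m u.
u = t ρ_ice/ρ_m = 1.98 km × 928/3340 = 0.55 km.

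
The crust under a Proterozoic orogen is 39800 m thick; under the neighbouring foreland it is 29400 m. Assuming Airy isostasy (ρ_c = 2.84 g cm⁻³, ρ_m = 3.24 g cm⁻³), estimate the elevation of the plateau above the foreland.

Excess crust Δ = 39800 m − 29400 m = 10400 m, split between elevation h and root r with h + r = Δ.
Airy balance ρ_c h = (ρ_m − ρ_c) r gives r = h ρ_c/(ρ_m − ρ_c), so h (1 + ρ_c/(ρ_m − ρ_c)) = Δ, i.e. h = Δ (ρ_m − ρ_c)/ρ_m.
h = 10400 m × 0.4/3.24 = 1280 m.

1280 m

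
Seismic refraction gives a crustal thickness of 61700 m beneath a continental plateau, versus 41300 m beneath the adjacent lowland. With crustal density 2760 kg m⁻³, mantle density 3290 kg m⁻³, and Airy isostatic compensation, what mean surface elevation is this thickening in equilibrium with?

Excess crust Δ = 61700 m − 41300 m = 20400 m, split between elevation h and root r with h + r = Δ.
Airy balance ρ_c h = (ρ_m − ρ_c) r gives r = h ρ_c/(ρ_m − ρ_c), so h (1 + ρ_c/(ρ_m − ρ_c)) = Δ, i.e. h = Δ (ρ_m − ρ_c)/ρ_m.
h = 20400 m × 530/3290 = 3290 m.

3290 m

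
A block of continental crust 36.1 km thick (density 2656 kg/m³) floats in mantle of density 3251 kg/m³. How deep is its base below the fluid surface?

Draft d = t ρ_obj/ρ_fluid = 36.1 km × 2656/3251 = 29.5 km.

29.5 km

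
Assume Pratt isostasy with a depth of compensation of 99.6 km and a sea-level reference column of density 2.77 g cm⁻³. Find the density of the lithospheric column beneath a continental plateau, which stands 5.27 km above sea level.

2.63 g cm⁻³

Pratt balance: ρ_ref D = ρ (D + h).
ρ = ρ_ref D/(D + h) = 2.77 × 99.6 km/(99.6 km + 5.27 km) = 2.63 g cm⁻³.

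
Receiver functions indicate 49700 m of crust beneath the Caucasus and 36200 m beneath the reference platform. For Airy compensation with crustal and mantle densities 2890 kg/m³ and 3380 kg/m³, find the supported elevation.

1960 m

Excess crust Δ = 49700 m − 36200 m = 13500 m, split between elevation h and root r with h + r = Δ.
Airy balance ρ_c h = (ρ_m − ρ_c) r gives r = h ρ_c/(ρ_m − ρ_c), so h (1 + ρ_c/(ρ_m − ρ_c)) = Δ, i.e. h = Δ (ρ_m − ρ_c)/ρ_m.
h = 13500 m × 490/3380 = 1960 m.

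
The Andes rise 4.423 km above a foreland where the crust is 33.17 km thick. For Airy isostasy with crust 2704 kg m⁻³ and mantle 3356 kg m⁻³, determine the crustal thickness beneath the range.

55.9 km

Root depth r = h ρ_c / (ρ_m − ρ_c) = 4.423 km × 2704 / 652 = 18.34 km.
Total thickness = T + h + r = 33.17 km + 4.423 km + 18.34 km = 55.9 km.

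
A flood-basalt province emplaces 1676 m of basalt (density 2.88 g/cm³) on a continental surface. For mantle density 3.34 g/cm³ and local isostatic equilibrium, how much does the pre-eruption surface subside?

Subaerial loading: s = t ρ_load / ρ_m.
s = 1676 m × 2.88/3.34 = 1450 m.

1450 m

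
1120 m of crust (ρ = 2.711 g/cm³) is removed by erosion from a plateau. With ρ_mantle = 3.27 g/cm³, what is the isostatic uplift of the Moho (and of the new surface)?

Unloading: uplift u = e ρ_c/ρ_m = 1120 m × 2.711/3.27 = 929 m.

929 m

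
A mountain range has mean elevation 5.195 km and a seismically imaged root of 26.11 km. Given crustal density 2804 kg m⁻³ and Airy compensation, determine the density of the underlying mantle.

3360 kg m⁻³

Airy balance: ρ_c h = (ρ_m − ρ_c) r → ρ_m = ρ_c (1 + h/r).
ρ_m = 2804 × (1 + 5.195 km/26.11 km) = 3360 kg m⁻³.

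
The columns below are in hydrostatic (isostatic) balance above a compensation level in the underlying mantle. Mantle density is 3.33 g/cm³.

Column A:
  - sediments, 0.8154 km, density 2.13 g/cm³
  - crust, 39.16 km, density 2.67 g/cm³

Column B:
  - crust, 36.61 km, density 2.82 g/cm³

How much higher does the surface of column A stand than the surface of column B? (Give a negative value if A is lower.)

For any compensation level in the mantle, the mantle terms cancel and isostasy reduces to e = (Σt_A − Σt_B) − (Σ(ρt)_A − Σ(ρt)_B) / ρ_m.
Σt_A = 39.9754 km; Σt_B = 36.61 km; Σ(ρt)_A = 106.294002; Σ(ρt)_B = 103.2402 (in km·g/cm³).
e = (39.9754 − 36.61) − (106.294002 − 103.2402) / 3.33 = 2.45 km.

2.45 km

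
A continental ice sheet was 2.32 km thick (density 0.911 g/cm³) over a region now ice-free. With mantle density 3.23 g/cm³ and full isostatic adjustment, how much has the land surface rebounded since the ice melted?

Removing the load lets mantle flow back in; uplift u satisfies ρ_ice t = ρ_m u.
u = t ρ_ice/ρ_m = 2.32 km × 0.911/3.23 = 0.654 km.

0.654 km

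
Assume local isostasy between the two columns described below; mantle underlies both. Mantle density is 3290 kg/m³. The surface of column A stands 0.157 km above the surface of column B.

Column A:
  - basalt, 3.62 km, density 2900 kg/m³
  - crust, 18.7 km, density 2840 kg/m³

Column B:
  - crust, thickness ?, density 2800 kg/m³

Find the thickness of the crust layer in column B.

Take the compensation level at the base of the deeper column (depth z_c below the surface of column A) and equate Σ ρ_i t_i down to z_c; mantle fills any gap and the z_c terms cancel.
Column A: 3.62×2900 + 18.7×2840 + (z_c − 22.32)×3290
Column B: 0.157×0 + x×2800 + (z_c − 0.157 − 0 − x)×3290
The z_c×3290 term appears on both sides and cancels. Collect the known terms of each column as K = Σ(ρt)_known − 3290 × (depth of known layers): K_A = 63606 − 3290×22.32 = −9826.8; K_B = 0 − 3290×(0.157 + 0) = −516.53.
Balance: K_A = K_B − x×(3290 − 2800), so x = (K_B − K_A)/(3290 − 2800) = 9310.27/490 = 19 km.

19 km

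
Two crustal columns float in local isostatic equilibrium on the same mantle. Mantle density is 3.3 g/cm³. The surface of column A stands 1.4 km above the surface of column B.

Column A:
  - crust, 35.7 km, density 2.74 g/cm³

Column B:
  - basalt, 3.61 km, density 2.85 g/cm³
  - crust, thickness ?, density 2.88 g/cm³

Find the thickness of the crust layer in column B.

32.7 km

Take the compensation level at the base of the deeper column (depth z_c below the surface of column A) and equate Σ ρ_i t_i down to z_c; mantle fills any gap and the z_c terms cancel.
Column A: 35.7×2.74 + (z_c − 35.7)×3.3
Column B: 1.4×0 + 3.61×2.85 + x×2.88 + (z_c − 1.4 − 3.61 − x)×3.3
The z_c×3.3 term appears on both sides and cancels. Collect the known terms of each column as K = Σ(ρt)_known − 3.3 × (depth of known layers): K_A = 97.818 − 3.3×35.7 = −19.992; K_B = 10.2885 − 3.3×(1.4 + 3.61) = −6.2445.
Balance: K_A = K_B − x×(3.3 − 2.88), so x = (K_B − K_A)/(3.3 − 2.88) = 13.7475/0.42 = 32.7 km.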